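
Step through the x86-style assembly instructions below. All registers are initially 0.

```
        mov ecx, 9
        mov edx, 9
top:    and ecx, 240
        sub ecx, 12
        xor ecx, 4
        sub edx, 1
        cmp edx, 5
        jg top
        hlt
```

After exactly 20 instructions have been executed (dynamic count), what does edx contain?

after mov ecx, 9: ecx=9
after mov edx, 9: edx=9
after and ecx, 240: ecx=9&240=0
after sub ecx, 12: ecx=0-12=-12
after xor ecx, 4: ecx=(-12)^4=-16
after sub edx, 1: edx=9-1=8
cmp edx, 5  (cmp 8,5)
jg top: taken
after and ecx, 240: ecx=(-16)&240=240
after sub ecx, 12: ecx=240-12=228
after xor ecx, 4: ecx=228^4=224
after sub edx, 1: edx=8-1=7
cmp edx, 5  (cmp 7,5)
jg top: taken
after and ecx, 240: ecx=224&240=224
after sub ecx, 12: ecx=224-12=212
after xor ecx, 4: ecx=212^4=208
after sub edx, 1: edx=7-1=6
cmp edx, 5  (cmp 6,5)
jg top: taken
After step 20: edx = 6.

6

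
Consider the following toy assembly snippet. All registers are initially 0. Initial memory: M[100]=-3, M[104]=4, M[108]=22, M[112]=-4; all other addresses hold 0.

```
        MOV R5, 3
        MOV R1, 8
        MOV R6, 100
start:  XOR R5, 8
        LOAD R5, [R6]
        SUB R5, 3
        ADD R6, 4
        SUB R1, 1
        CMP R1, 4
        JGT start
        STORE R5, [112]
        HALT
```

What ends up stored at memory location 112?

-7

after MOV R5, 3: R5=3
after MOV R1, 8: R1=8
after MOV R6, 100: R6=100
after XOR R5, 8: R5=3^8=11
after LOAD R5, [R6]: R5=M[100]=-3
after SUB R5, 3: R5=(-3)-3=-6
after ADD R6, 4: R6=100+4=104
after SUB R1, 1: R1=8-1=7
CMP R1, 4  (cmp 7,4)
JGT start: taken
after XOR R5, 8: R5=(-6)^8=-14
after LOAD R5, [R6]: R5=M[104]=4
after SUB R5, 3: R5=4-3=1
after ADD R6, 4: R6=104+4=108
after SUB R1, 1: R1=7-1=6
CMP R1, 4  (cmp 6,4)
JGT start: taken
after XOR R5, 8: R5=1^8=9
after LOAD R5, [R6]: R5=M[108]=22
after SUB R5, 3: R5=22-3=19
after ADD R6, 4: R6=108+4=112
after SUB R1, 1: R1=6-1=5
CMP R1, 4  (cmp 5,4)
JGT start: taken
after XOR R5, 8: R5=19^8=27
after LOAD R5, [R6]: R5=M[112]=-4
after SUB R5, 3: R5=(-4)-3=-7
after ADD R6, 4: R6=112+4=116
after SUB R1, 1: R1=5-1=4
CMP R1, 4  (cmp 4,4)
JGT start: not taken
STORE R5, [112] → M[112]=-7
halt.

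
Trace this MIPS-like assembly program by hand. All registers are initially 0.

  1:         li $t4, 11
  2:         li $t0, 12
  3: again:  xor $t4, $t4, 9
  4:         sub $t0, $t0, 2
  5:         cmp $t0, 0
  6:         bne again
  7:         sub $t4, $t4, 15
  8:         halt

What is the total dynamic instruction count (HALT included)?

$t4=11
$t0=12
$t4=11^9=2
$t0=12-2=10
cmp $t0, 0  (cmp 10,0)
bne again: taken
$t4=2^9=11
$t0=10-2=8
cmp $t0, 0  (cmp 8,0)
bne again: taken
$t4=11^9=2
$t0=8-2=6
cmp $t0, 0  (cmp 6,0)
bne again: taken
$t4=2^9=11
$t0=6-2=4
cmp $t0, 0  (cmp 4,0)
bne again: taken
$t4=11^9=2
$t0=4-2=2
cmp $t0, 0  (cmp 2,0)
bne again: taken
$t4=2^9=11
$t0=2-2=0
cmp $t0, 0  (cmp 0,0)
bne again: not taken
$t4=11-15=-4
halt.
Total executed instructions: 28.

28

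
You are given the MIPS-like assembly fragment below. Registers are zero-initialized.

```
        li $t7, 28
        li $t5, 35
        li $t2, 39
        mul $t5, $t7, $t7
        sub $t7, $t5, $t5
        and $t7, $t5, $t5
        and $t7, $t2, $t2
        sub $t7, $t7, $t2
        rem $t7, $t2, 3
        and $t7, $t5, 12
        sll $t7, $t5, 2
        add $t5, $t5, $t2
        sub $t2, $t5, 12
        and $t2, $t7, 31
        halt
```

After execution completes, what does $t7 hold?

li $t7, 28 → $t7=28
li $t5, 35 → $t5=35
li $t2, 39 → $t2=39
mul $t5, $t7, $t7 → $t5=28*28=784
sub $t7, $t5, $t5 → $t7=784-784=0
and $t7, $t5, $t5 → $t7=784&784=784
and $t7, $t2, $t2 → $t7=39&39=39
sub $t7, $t7, $t2 → $t7=39-39=0
rem $t7, $t2, 3 → $t7=39%3=0
and $t7, $t5, 12 → $t7=784&12=0
sll $t7, $t5, 2 → $t7=784<<2=3136
add $t5, $t5, $t2 → $t5=784+39=823
sub $t2, $t5, 12 → $t2=823-12=811
and $t2, $t7, 31 → $t2=3136&31=0
halt.

3136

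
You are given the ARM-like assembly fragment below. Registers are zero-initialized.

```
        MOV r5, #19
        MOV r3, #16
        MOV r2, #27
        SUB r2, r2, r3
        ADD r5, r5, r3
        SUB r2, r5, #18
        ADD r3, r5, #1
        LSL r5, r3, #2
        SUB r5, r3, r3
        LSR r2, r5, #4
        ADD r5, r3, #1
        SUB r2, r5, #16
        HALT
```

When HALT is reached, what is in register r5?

MOV r5, #19 → r5=19
MOV r3, #16 → r3=16
MOV r2, #27 → r2=27
SUB r2, r2, r3 → r2=27-16=11
ADD r5, r5, r3 → r5=19+16=35
SUB r2, r5, #18 → r2=35-18=17
ADD r3, r5, #1 → r3=35+1=36
LSL r5, r3, #2 → r5=36<<2=144
SUB r5, r3, r3 → r5=36-36=0
LSR r2, r5, #4 → r2=0>>4=0
ADD r5, r3, #1 → r5=36+1=37
SUB r2, r5, #16 → r2=37-16=21
halt.

37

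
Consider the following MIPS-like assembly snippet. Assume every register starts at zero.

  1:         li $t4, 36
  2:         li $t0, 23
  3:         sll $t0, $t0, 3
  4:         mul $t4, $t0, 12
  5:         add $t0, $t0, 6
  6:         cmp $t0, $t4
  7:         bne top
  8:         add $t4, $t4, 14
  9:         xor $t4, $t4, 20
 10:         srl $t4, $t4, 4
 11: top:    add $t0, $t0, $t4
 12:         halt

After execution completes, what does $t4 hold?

2208

$t4=36
$t0=23
$t0=23<<3=184
$t4=184*12=2208
$t0=184+6=190
cmp $t0, $t4  (cmp 190,2208)
bne top: taken
$t0=190+2208=2398
halt.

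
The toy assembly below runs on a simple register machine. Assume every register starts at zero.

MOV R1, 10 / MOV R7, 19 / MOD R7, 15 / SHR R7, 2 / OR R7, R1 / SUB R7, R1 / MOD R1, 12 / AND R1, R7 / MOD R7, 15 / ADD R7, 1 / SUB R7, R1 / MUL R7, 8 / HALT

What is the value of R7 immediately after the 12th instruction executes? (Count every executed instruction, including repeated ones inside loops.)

MOV R1, 10 → R1=10
MOV R7, 19 → R7=19
MOD R7, 15 → R7=19%15=4
SHR R7, 2 → R7=4>>2=1
OR R7, R1 → R7=1|10=11
SUB R7, R1 → R7=11-10=1
MOD R1, 12 → R1=10%12=10
AND R1, R7 → R1=10&1=0
MOD R7, 15 → R7=1%15=1
ADD R7, 1 → R7=1+1=2
SUB R7, R1 → R7=2-0=2
MUL R7, 8 → R7=2*8=16
After step 12: R7 = 16.

16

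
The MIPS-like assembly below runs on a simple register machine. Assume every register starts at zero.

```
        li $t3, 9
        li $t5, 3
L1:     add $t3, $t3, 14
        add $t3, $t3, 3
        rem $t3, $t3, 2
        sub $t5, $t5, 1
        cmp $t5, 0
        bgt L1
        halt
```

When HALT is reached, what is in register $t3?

0

li $t3, 9 → $t3=9
li $t5, 3 → $t5=3
add $t3, $t3, 14 → $t3=9+14=23
add $t3, $t3, 3 → $t3=23+3=26
rem $t3, $t3, 2 → $t3=26%2=0
sub $t5, $t5, 1 → $t5=3-1=2
cmp $t5, 0  (cmp 2,0)
bgt L1: taken
add $t3, $t3, 14 → $t3=0+14=14
add $t3, $t3, 3 → $t3=14+3=17
rem $t3, $t3, 2 → $t3=17%2=1
sub $t5, $t5, 1 → $t5=2-1=1
cmp $t5, 0  (cmp 1,0)
bgt L1: taken
add $t3, $t3, 14 → $t3=1+14=15
add $t3, $t3, 3 → $t3=15+3=18
rem $t3, $t3, 2 → $t3=18%2=0
sub $t5, $t5, 1 → $t5=1-1=0
cmp $t5, 0  (cmp 0,0)
bgt L1: not taken
halt.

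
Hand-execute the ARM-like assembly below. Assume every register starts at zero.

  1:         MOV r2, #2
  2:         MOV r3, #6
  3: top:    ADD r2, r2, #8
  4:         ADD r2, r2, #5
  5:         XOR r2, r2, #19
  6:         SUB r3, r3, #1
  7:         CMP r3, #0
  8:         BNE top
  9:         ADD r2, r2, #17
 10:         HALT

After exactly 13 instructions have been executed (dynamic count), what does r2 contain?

MOV r2, #2 → r2=2
MOV r3, #6 → r3=6
ADD r2, r2, #8 → r2=2+8=10
ADD r2, r2, #5 → r2=10+5=15
XOR r2, r2, #19 → r2=15^19=28
SUB r3, r3, #1 → r3=6-1=5
CMP r3, #0  (cmp 5,0)
BNE top: taken
ADD r2, r2, #8 → r2=28+8=36
ADD r2, r2, #5 → r2=36+5=41
XOR r2, r2, #19 → r2=41^19=58
SUB r3, r3, #1 → r3=5-1=4
CMP r3, #0  (cmp 4,0)
After step 13: r2 = 58.

58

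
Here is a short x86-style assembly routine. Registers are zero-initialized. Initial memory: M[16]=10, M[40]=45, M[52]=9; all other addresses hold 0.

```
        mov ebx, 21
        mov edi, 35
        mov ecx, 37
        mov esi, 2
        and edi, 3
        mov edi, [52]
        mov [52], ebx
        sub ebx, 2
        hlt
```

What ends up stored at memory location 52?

mov ebx, 21 → ebx=21
mov edi, 35 → edi=35
mov ecx, 37 → ecx=37
mov esi, 2 → esi=2
and edi, 3 → edi=35&3=3
mov edi, [52] → edi=M[52]=9
mov [52], ebx → M[52]=21
sub ebx, 2 → ebx=21-2=19
halt.

21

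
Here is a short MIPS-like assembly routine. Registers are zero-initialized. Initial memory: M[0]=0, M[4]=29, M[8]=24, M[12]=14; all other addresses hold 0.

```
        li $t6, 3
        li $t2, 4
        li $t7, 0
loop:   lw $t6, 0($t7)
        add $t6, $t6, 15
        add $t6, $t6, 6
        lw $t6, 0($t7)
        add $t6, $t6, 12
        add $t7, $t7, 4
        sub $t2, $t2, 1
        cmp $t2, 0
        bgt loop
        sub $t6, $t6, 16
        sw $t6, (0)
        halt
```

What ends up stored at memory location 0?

10

$t6=3
$t2=4
$t7=0
$t6=M[0]=0
$t6=0+15=15
$t6=15+6=21
$t6=M[0]=0
$t6=0+12=12
$t7=0+4=4
$t2=4-1=3
cmp $t2, 0  (cmp 3,0)
bgt loop: taken
$t6=M[4]=29
$t6=29+15=44
$t6=44+6=50
$t6=M[4]=29
$t6=29+12=41
$t7=4+4=8
$t2=3-1=2
cmp $t2, 0  (cmp 2,0)
bgt loop: taken
$t6=M[8]=24
$t6=24+15=39
$t6=39+6=45
$t6=M[8]=24
$t6=24+12=36
$t7=8+4=12
$t2=2-1=1
cmp $t2, 0  (cmp 1,0)
bgt loop: taken
$t6=M[12]=14
$t6=14+15=29
$t6=29+6=35
$t6=M[12]=14
$t6=14+12=26
$t7=12+4=16
$t2=1-1=0
cmp $t2, 0  (cmp 0,0)
bgt loop: not taken
$t6=26-16=10
sw $t6, (0) → M[0]=10
halt.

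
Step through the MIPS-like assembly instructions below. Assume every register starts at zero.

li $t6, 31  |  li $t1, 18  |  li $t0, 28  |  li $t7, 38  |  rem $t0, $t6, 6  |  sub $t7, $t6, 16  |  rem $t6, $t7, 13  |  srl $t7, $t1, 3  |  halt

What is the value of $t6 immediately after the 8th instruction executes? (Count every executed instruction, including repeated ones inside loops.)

$t6=31
$t1=18
$t0=28
$t7=38
$t0=31%6=1
$t7=31-16=15
$t6=15%13=2
$t7=18>>3=2
After step 8: $t6 = 2.

2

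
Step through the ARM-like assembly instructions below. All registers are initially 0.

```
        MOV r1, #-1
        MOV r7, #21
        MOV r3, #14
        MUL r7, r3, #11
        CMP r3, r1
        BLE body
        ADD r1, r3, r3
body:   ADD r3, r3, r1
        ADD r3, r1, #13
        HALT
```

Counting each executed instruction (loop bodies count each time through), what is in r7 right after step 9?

MOV r1, #-1 → r1=-1
MOV r7, #21 → r7=21
MOV r3, #14 → r3=14
MUL r7, r3, #11 → r7=14*11=154
CMP r3, r1  (cmp 14,-1)
BLE body: not taken
ADD r1, r3, r3 → r1=14+14=28
ADD r3, r3, r1 → r3=14+28=42
ADD r3, r1, #13 → r3=28+13=41
After step 9: r7 = 154.

154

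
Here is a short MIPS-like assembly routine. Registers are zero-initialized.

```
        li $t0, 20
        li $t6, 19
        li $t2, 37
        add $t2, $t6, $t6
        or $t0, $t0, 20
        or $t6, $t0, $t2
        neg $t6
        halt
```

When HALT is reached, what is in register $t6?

$t0=20
$t6=19
$t2=37
$t2=19+19=38
$t0=20|20=20
$t6=20|38=54
$t6=-(54)=-54
halt.

-54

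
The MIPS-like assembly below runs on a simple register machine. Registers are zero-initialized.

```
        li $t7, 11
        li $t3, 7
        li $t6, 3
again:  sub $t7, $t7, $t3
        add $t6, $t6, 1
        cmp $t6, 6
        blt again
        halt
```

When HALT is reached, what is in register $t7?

$t7=11
$t3=7
$t6=3
$t7=11-7=4
$t6=3+1=4
cmp $t6, 6  (cmp 4,6)
blt again: taken
$t7=4-7=-3
$t6=4+1=5
cmp $t6, 6  (cmp 5,6)
blt again: taken
$t7=(-3)-7=-10
$t6=5+1=6
cmp $t6, 6  (cmp 6,6)
blt again: not taken
halt.

-10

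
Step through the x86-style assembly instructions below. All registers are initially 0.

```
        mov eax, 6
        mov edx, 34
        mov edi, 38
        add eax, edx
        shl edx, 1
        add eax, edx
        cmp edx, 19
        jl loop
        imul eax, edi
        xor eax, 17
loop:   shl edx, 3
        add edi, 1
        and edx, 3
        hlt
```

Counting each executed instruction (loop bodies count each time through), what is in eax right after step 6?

108

mov eax, 6 → eax=6
mov edx, 34 → edx=34
mov edi, 38 → edi=38
add eax, edx → eax=6+34=40
shl edx, 1 → edx=34<<1=68
add eax, edx → eax=40+68=108
After step 6: eax = 108.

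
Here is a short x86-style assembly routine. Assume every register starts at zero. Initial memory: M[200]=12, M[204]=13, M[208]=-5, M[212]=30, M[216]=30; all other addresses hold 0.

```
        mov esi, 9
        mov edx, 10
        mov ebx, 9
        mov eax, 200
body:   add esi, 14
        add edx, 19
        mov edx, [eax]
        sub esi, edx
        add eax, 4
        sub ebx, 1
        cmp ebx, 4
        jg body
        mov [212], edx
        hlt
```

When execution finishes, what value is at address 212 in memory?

30

esi=9
edx=10
ebx=9
eax=200
esi=9+14=23
edx=10+19=29
edx=M[200]=12
esi=23-12=11
eax=200+4=204
ebx=9-1=8
cmp ebx, 4  (cmp 8,4)
jg body: taken
esi=11+14=25
edx=12+19=31
edx=M[204]=13
esi=25-13=12
eax=204+4=208
ebx=8-1=7
cmp ebx, 4  (cmp 7,4)
jg body: taken
esi=12+14=26
edx=13+19=32
edx=M[208]=-5
esi=26-(-5)=31
eax=208+4=212
ebx=7-1=6
cmp ebx, 4  (cmp 6,4)
jg body: taken
esi=31+14=45
edx=(-5)+19=14
edx=M[212]=30
esi=45-30=15
eax=212+4=216
ebx=6-1=5
cmp ebx, 4  (cmp 5,4)
jg body: taken
esi=15+14=29
edx=30+19=49
edx=M[216]=30
esi=29-30=-1
eax=216+4=220
ebx=5-1=4
cmp ebx, 4  (cmp 4,4)
jg body: not taken
mov [212], edx → M[212]=30
halt.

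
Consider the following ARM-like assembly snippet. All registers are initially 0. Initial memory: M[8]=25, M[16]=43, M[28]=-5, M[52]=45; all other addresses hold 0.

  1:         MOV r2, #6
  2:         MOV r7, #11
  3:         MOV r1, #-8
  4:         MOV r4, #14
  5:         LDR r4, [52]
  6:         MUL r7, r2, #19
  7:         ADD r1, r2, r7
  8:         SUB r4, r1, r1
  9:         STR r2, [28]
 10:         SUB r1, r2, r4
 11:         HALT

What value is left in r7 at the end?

114

after MOV r2, #6: r2=6
after MOV r7, #11: r7=11
after MOV r1, #-8: r1=-8
after MOV r4, #14: r4=14
after LDR r4, [52]: r4=M[52]=45
after MUL r7, r2, #19: r7=6*19=114
after ADD r1, r2, r7: r1=6+114=120
after SUB r4, r1, r1: r4=120-120=0
STR r2, [28] → M[28]=6
after SUB r1, r2, r4: r1=6-0=6
halt.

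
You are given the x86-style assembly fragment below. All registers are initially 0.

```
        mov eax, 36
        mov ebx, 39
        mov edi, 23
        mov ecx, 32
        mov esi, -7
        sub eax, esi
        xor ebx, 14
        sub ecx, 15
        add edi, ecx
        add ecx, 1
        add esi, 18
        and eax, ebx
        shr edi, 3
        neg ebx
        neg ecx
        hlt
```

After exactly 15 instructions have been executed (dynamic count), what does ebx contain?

eax=36
ebx=39
edi=23
ecx=32
esi=-7
eax=36-(-7)=43
ebx=39^14=41
ecx=32-15=17
edi=23+17=40
ecx=17+1=18
esi=(-7)+18=11
eax=43&41=41
edi=40>>3=5
ebx=-(41)=-41
ecx=-(18)=-18
After step 15: ebx = -41.

-41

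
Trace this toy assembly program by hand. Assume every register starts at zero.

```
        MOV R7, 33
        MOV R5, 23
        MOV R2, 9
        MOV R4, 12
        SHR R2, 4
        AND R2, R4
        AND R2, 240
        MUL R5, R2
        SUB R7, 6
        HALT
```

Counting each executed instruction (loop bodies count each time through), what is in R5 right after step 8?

0

R7=33
R5=23
R2=9
R4=12
R2=9>>4=0
R2=0&12=0
R2=0&240=0
R5=23*0=0
After step 8: R5 = 0.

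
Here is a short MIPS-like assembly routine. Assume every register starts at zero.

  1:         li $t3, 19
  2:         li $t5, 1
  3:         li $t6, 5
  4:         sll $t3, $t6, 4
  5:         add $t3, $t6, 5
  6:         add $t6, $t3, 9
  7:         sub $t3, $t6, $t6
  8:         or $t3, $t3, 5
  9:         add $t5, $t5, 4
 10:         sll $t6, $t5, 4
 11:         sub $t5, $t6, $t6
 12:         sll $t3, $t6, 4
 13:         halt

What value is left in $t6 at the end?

$t3=19
$t5=1
$t6=5
$t3=5<<4=80
$t3=5+5=10
$t6=10+9=19
$t3=19-19=0
$t3=0|5=5
$t5=1+4=5
$t6=5<<4=80
$t5=80-80=0
$t3=80<<4=1280
halt.

80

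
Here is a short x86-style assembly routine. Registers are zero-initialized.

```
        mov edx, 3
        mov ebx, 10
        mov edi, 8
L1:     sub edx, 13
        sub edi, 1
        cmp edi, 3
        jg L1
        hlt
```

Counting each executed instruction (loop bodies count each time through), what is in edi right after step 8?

7

edx=3
ebx=10
edi=8
edx=3-13=-10
edi=8-1=7
cmp edi, 3  (cmp 7,3)
jg L1: taken
edx=(-10)-13=-23
After step 8: edi = 7.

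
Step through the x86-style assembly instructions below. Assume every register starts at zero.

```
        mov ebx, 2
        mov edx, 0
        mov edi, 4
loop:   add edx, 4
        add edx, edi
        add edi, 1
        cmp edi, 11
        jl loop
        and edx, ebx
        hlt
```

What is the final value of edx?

0

mov ebx, 2 → ebx=2
mov edx, 0 → edx=0
mov edi, 4 → edi=4
add edx, 4 → edx=0+4=4
add edx, edi → edx=4+4=8
add edi, 1 → edi=4+1=5
cmp edi, 11  (cmp 5,11)
jl loop: taken
add edx, 4 → edx=8+4=12
add edx, edi → edx=12+5=17
add edi, 1 → edi=5+1=6
cmp edi, 11  (cmp 6,11)
jl loop: taken
add edx, 4 → edx=17+4=21
add edx, edi → edx=21+6=27
add edi, 1 → edi=6+1=7
cmp edi, 11  (cmp 7,11)
jl loop: taken
add edx, 4 → edx=27+4=31
add edx, edi → edx=31+7=38
add edi, 1 → edi=7+1=8
cmp edi, 11  (cmp 8,11)
jl loop: taken
add edx, 4 → edx=38+4=42
add edx, edi → edx=42+8=50
add edi, 1 → edi=8+1=9
cmp edi, 11  (cmp 9,11)
jl loop: taken
add edx, 4 → edx=50+4=54
add edx, edi → edx=54+9=63
add edi, 1 → edi=9+1=10
cmp edi, 11  (cmp 10,11)
jl loop: taken
add edx, 4 → edx=63+4=67
add edx, edi → edx=67+10=77
add edi, 1 → edi=10+1=11
cmp edi, 11  (cmp 11,11)
jl loop: not taken
and edx, ebx → edx=77&2=0
halt.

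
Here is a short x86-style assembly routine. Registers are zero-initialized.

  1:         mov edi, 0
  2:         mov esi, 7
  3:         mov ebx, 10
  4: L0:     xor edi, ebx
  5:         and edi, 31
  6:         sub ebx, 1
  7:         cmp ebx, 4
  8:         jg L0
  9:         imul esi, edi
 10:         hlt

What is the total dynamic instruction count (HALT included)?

35

edi=0
esi=7
ebx=10
edi=0^10=10
edi=10&31=10
ebx=10-1=9
cmp ebx, 4  (cmp 9,4)
jg L0: taken
edi=10^9=3
edi=3&31=3
ebx=9-1=8
cmp ebx, 4  (cmp 8,4)
jg L0: taken
edi=3^8=11
edi=11&31=11
ebx=8-1=7
cmp ebx, 4  (cmp 7,4)
jg L0: taken
edi=11^7=12
edi=12&31=12
ebx=7-1=6
cmp ebx, 4  (cmp 6,4)
jg L0: taken
edi=12^6=10
edi=10&31=10
ebx=6-1=5
cmp ebx, 4  (cmp 5,4)
jg L0: taken
edi=10^5=15
edi=15&31=15
ebx=5-1=4
cmp ebx, 4  (cmp 4,4)
jg L0: not taken
esi=7*15=105
halt.
Total executed instructions: 35.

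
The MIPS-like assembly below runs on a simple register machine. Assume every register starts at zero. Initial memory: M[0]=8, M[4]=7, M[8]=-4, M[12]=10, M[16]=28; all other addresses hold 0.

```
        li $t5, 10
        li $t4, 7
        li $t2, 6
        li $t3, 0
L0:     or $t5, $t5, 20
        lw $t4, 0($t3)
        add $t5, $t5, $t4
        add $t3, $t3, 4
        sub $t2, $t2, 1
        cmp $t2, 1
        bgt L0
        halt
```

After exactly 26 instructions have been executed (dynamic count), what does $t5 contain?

after li $t5, 10: $t5=10
after li $t4, 7: $t4=7
after li $t2, 6: $t2=6
after li $t3, 0: $t3=0
after or $t5, $t5, 20: $t5=10|20=30
after lw $t4, 0($t3): $t4=M[0]=8
after add $t5, $t5, $t4: $t5=30+8=38
after add $t3, $t3, 4: $t3=0+4=4
after sub $t2, $t2, 1: $t2=6-1=5
cmp $t2, 1  (cmp 5,1)
bgt L0: taken
after or $t5, $t5, 20: $t5=38|20=54
after lw $t4, 0($t3): $t4=M[4]=7
after add $t5, $t5, $t4: $t5=54+7=61
after add $t3, $t3, 4: $t3=4+4=8
after sub $t2, $t2, 1: $t2=5-1=4
cmp $t2, 1  (cmp 4,1)
bgt L0: taken
after or $t5, $t5, 20: $t5=61|20=61
after lw $t4, 0($t3): $t4=M[8]=-4
after add $t5, $t5, $t4: $t5=61+(-4)=57
after add $t3, $t3, 4: $t3=8+4=12
after sub $t2, $t2, 1: $t2=4-1=3
cmp $t2, 1  (cmp 3,1)
bgt L0: taken
after or $t5, $t5, 20: $t5=57|20=61
After step 26: $t5 = 61.

61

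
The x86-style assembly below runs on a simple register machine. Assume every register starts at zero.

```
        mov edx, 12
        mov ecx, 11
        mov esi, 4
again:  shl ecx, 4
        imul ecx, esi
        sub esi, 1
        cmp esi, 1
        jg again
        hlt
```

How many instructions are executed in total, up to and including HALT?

after mov edx, 12: edx=12
after mov ecx, 11: ecx=11
after mov esi, 4: esi=4
after shl ecx, 4: ecx=11<<4=176
after imul ecx, esi: ecx=176*4=704
after sub esi, 1: esi=4-1=3
cmp esi, 1  (cmp 3,1)
jg again: taken
after shl ecx, 4: ecx=704<<4=11264
after imul ecx, esi: ecx=11264*3=33792
after sub esi, 1: esi=3-1=2
cmp esi, 1  (cmp 2,1)
jg again: taken
after shl ecx, 4: ecx=33792<<4=540672
after imul ecx, esi: ecx=540672*2=1081344
after sub esi, 1: esi=2-1=1
cmp esi, 1  (cmp 1,1)
jg again: not taken
halt.
Total executed instructions: 19.

19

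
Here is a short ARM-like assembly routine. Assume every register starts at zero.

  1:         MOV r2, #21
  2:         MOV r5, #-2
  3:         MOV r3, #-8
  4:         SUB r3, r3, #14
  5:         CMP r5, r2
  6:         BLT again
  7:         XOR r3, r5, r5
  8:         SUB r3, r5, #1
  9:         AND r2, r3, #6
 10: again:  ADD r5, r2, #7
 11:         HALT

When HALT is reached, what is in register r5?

28

MOV r2, #21 → r2=21
MOV r5, #-2 → r5=-2
MOV r3, #-8 → r3=-8
SUB r3, r3, #14 → r3=(-8)-14=-22
CMP r5, r2  (cmp -2,21)
BLT again: taken
ADD r5, r2, #7 → r5=21+7=28
halt.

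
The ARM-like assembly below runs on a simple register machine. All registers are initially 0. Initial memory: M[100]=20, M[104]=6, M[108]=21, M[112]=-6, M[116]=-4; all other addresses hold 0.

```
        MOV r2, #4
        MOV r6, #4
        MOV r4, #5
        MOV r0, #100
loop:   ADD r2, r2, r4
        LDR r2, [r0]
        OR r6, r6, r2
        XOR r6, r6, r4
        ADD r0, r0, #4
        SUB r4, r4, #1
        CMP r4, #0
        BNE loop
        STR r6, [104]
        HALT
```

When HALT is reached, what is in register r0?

after MOV r2, #4: r2=4
after MOV r6, #4: r6=4
after MOV r4, #5: r4=5
after MOV r0, #100: r0=100
after ADD r2, r2, r4: r2=4+5=9
after LDR r2, [r0]: r2=M[100]=20
after OR r6, r6, r2: r6=4|20=20
after XOR r6, r6, r4: r6=20^5=17
after ADD r0, r0, #4: r0=100+4=104
after SUB r4, r4, #1: r4=5-1=4
CMP r4, #0  (cmp 4,0)
BNE loop: taken
after ADD r2, r2, r4: r2=20+4=24
after LDR r2, [r0]: r2=M[104]=6
after OR r6, r6, r2: r6=17|6=23
after XOR r6, r6, r4: r6=23^4=19
after ADD r0, r0, #4: r0=104+4=108
after SUB r4, r4, #1: r4=4-1=3
CMP r4, #0  (cmp 3,0)
BNE loop: taken
after ADD r2, r2, r4: r2=6+3=9
after LDR r2, [r0]: r2=M[108]=21
after OR r6, r6, r2: r6=19|21=23
after XOR r6, r6, r4: r6=23^3=20
after ADD r0, r0, #4: r0=108+4=112
after SUB r4, r4, #1: r4=3-1=2
CMP r4, #0  (cmp 2,0)
BNE loop: taken
after ADD r2, r2, r4: r2=21+2=23
after LDR r2, [r0]: r2=M[112]=-6
after OR r6, r6, r2: r6=20|(-6)=-2
after XOR r6, r6, r4: r6=(-2)^2=-4
after ADD r0, r0, #4: r0=112+4=116
after SUB r4, r4, #1: r4=2-1=1
CMP r4, #0  (cmp 1,0)
BNE loop: taken
after ADD r2, r2, r4: r2=(-6)+1=-5
after LDR r2, [r0]: r2=M[116]=-4
after OR r6, r6, r2: r6=(-4)|(-4)=-4
after XOR r6, r6, r4: r6=(-4)^1=-3
after ADD r0, r0, #4: r0=116+4=120
after SUB r4, r4, #1: r4=1-1=0
CMP r4, #0  (cmp 0,0)
BNE loop: not taken
STR r6, [104] → M[104]=-3
halt.

120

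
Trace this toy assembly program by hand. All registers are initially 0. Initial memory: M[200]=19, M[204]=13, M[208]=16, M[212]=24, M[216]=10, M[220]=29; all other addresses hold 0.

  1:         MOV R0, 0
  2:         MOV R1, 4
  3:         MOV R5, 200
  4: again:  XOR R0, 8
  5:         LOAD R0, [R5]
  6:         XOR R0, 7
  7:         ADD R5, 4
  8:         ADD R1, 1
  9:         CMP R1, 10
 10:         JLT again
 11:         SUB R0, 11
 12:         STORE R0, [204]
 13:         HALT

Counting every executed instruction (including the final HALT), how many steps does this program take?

after MOV R0, 0: R0=0
after MOV R1, 4: R1=4
after MOV R5, 200: R5=200
after XOR R0, 8: R0=0^8=8
after LOAD R0, [R5]: R0=M[200]=19
after XOR R0, 7: R0=19^7=20
after ADD R5, 4: R5=200+4=204
after ADD R1, 1: R1=4+1=5
CMP R1, 10  (cmp 5,10)
JLT again: taken
after XOR R0, 8: R0=20^8=28
after LOAD R0, [R5]: R0=M[204]=13
after XOR R0, 7: R0=13^7=10
after ADD R5, 4: R5=204+4=208
after ADD R1, 1: R1=5+1=6
CMP R1, 10  (cmp 6,10)
JLT again: taken
after XOR R0, 8: R0=10^8=2
after LOAD R0, [R5]: R0=M[208]=16
after XOR R0, 7: R0=16^7=23
after ADD R5, 4: R5=208+4=212
after ADD R1, 1: R1=6+1=7
CMP R1, 10  (cmp 7,10)
JLT again: taken
after XOR R0, 8: R0=23^8=31
after LOAD R0, [R5]: R0=M[212]=24
after XOR R0, 7: R0=24^7=31
after ADD R5, 4: R5=212+4=216
after ADD R1, 1: R1=7+1=8
CMP R1, 10  (cmp 8,10)
JLT again: taken
after XOR R0, 8: R0=31^8=23
after LOAD R0, [R5]: R0=M[216]=10
after XOR R0, 7: R0=10^7=13
after ADD R5, 4: R5=216+4=220
after ADD R1, 1: R1=8+1=9
CMP R1, 10  (cmp 9,10)
JLT again: taken
after XOR R0, 8: R0=13^8=5
after LOAD R0, [R5]: R0=M[220]=29
after XOR R0, 7: R0=29^7=26
after ADD R5, 4: R5=220+4=224
after ADD R1, 1: R1=9+1=10
CMP R1, 10  (cmp 10,10)
JLT again: not taken
after SUB R0, 11: R0=26-11=15
STORE R0, [204] → M[204]=15
halt.
Total executed instructions: 48.

48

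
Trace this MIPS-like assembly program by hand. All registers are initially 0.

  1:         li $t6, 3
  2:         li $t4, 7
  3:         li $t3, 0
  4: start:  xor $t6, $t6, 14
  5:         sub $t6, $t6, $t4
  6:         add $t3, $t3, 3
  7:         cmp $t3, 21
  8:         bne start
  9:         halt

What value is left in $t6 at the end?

-52

after li $t6, 3: $t6=3
after li $t4, 7: $t4=7
after li $t3, 0: $t3=0
after xor $t6, $t6, 14: $t6=3^14=13
after sub $t6, $t6, $t4: $t6=13-7=6
after add $t3, $t3, 3: $t3=0+3=3
cmp $t3, 21  (cmp 3,21)
bne start: taken
after xor $t6, $t6, 14: $t6=6^14=8
after sub $t6, $t6, $t4: $t6=8-7=1
after add $t3, $t3, 3: $t3=3+3=6
cmp $t3, 21  (cmp 6,21)
bne start: taken
after xor $t6, $t6, 14: $t6=1^14=15
after sub $t6, $t6, $t4: $t6=15-7=8
after add $t3, $t3, 3: $t3=6+3=9
cmp $t3, 21  (cmp 9,21)
bne start: taken
after xor $t6, $t6, 14: $t6=8^14=6
after sub $t6, $t6, $t4: $t6=6-7=-1
after add $t3, $t3, 3: $t3=9+3=12
cmp $t3, 21  (cmp 12,21)
bne start: taken
after xor $t6, $t6, 14: $t6=(-1)^14=-15
after sub $t6, $t6, $t4: $t6=(-15)-7=-22
after add $t3, $t3, 3: $t3=12+3=15
cmp $t3, 21  (cmp 15,21)
bne start: taken
after xor $t6, $t6, 14: $t6=(-22)^14=-28
after sub $t6, $t6, $t4: $t6=(-28)-7=-35
after add $t3, $t3, 3: $t3=15+3=18
cmp $t3, 21  (cmp 18,21)
bne start: taken
after xor $t6, $t6, 14: $t6=(-35)^14=-45
after sub $t6, $t6, $t4: $t6=(-45)-7=-52
after add $t3, $t3, 3: $t3=18+3=21
cmp $t3, 21  (cmp 21,21)
bne start: not taken
halt.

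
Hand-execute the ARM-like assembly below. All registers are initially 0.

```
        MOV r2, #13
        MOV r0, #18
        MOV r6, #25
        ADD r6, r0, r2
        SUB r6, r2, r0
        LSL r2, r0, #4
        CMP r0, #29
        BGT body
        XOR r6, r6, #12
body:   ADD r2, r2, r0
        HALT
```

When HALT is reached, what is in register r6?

-9

MOV r2, #13 → r2=13
MOV r0, #18 → r0=18
MOV r6, #25 → r6=25
ADD r6, r0, r2 → r6=18+13=31
SUB r6, r2, r0 → r6=13-18=-5
LSL r2, r0, #4 → r2=18<<4=288
CMP r0, #29  (cmp 18,29)
BGT body: not taken
XOR r6, r6, #12 → r6=(-5)^12=-9
ADD r2, r2, r0 → r2=288+18=306
halt.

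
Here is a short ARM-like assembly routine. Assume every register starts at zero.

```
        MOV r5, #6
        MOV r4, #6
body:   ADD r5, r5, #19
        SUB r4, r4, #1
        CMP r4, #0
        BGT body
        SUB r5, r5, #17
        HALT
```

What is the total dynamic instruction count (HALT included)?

28

MOV r5, #6 → r5=6
MOV r4, #6 → r4=6
ADD r5, r5, #19 → r5=6+19=25
SUB r4, r4, #1 → r4=6-1=5
CMP r4, #0  (cmp 5,0)
BGT body: taken
ADD r5, r5, #19 → r5=25+19=44
SUB r4, r4, #1 → r4=5-1=4
CMP r4, #0  (cmp 4,0)
BGT body: taken
ADD r5, r5, #19 → r5=44+19=63
SUB r4, r4, #1 → r4=4-1=3
CMP r4, #0  (cmp 3,0)
BGT body: taken
ADD r5, r5, #19 → r5=63+19=82
SUB r4, r4, #1 → r4=3-1=2
CMP r4, #0  (cmp 2,0)
BGT body: taken
ADD r5, r5, #19 → r5=82+19=101
SUB r4, r4, #1 → r4=2-1=1
CMP r4, #0  (cmp 1,0)
BGT body: taken
ADD r5, r5, #19 → r5=101+19=120
SUB r4, r4, #1 → r4=1-1=0
CMP r4, #0  (cmp 0,0)
BGT body: not taken
SUB r5, r5, #17 → r5=120-17=103
halt.
Total executed instructions: 28.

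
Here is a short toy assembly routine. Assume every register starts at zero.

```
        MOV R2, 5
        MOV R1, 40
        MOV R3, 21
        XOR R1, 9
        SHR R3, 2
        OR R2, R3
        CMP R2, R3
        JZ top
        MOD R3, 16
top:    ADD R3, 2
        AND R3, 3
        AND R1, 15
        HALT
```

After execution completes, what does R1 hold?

R2=5
R1=40
R3=21
R1=40^9=33
R3=21>>2=5
R2=5|5=5
CMP R2, R3  (cmp 5,5)
JZ top: taken
R3=5+2=7
R3=7&3=3
R1=33&15=1
halt.

1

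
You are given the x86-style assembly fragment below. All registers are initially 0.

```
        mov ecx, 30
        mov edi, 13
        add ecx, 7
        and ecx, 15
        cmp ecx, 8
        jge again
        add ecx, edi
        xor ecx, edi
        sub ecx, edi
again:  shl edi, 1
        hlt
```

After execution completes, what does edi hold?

after mov ecx, 30: ecx=30
after mov edi, 13: edi=13
after add ecx, 7: ecx=30+7=37
after and ecx, 15: ecx=37&15=5
cmp ecx, 8  (cmp 5,8)
jge again: not taken
after add ecx, edi: ecx=5+13=18
after xor ecx, edi: ecx=18^13=31
after sub ecx, edi: ecx=31-13=18
after shl edi, 1: edi=13<<1=26
halt.

26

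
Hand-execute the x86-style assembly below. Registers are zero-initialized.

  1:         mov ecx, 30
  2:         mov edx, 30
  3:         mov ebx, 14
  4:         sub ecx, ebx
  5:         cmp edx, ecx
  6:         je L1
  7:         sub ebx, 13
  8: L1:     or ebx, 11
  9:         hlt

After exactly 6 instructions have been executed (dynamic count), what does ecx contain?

16

mov ecx, 30 → ecx=30
mov edx, 30 → edx=30
mov ebx, 14 → ebx=14
sub ecx, ebx → ecx=30-14=16
cmp edx, ecx  (cmp 30,16)
je L1: not taken
After step 6: ecx = 16.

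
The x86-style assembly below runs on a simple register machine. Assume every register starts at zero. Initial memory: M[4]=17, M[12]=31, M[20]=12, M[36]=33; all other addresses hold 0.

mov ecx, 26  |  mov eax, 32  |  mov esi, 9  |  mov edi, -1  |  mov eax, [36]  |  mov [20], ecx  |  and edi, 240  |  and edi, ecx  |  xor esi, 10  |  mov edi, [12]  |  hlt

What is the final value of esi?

3

ecx=26
eax=32
esi=9
edi=-1
eax=M[36]=33
mov [20], ecx → M[20]=26
edi=(-1)&240=240
edi=240&26=16
esi=9^10=3
edi=M[12]=31
halt.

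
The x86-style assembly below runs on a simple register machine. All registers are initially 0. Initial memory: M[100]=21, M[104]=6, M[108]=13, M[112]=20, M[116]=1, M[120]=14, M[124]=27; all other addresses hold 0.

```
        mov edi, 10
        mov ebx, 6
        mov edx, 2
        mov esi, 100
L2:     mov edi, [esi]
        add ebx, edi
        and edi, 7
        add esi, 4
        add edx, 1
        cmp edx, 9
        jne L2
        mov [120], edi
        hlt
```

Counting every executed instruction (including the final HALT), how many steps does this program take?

edi=10
ebx=6
edx=2
esi=100
edi=M[100]=21
ebx=6+21=27
edi=21&7=5
esi=100+4=104
edx=2+1=3
cmp edx, 9  (cmp 3,9)
jne L2: taken
edi=M[104]=6
ebx=27+6=33
edi=6&7=6
esi=104+4=108
edx=3+1=4
cmp edx, 9  (cmp 4,9)
jne L2: taken
edi=M[108]=13
ebx=33+13=46
edi=13&7=5
esi=108+4=112
edx=4+1=5
cmp edx, 9  (cmp 5,9)
jne L2: taken
edi=M[112]=20
ebx=46+20=66
edi=20&7=4
esi=112+4=116
edx=5+1=6
cmp edx, 9  (cmp 6,9)
jne L2: taken
edi=M[116]=1
ebx=66+1=67
edi=1&7=1
esi=116+4=120
edx=6+1=7
cmp edx, 9  (cmp 7,9)
jne L2: taken
edi=M[120]=14
ebx=67+14=81
edi=14&7=6
esi=120+4=124
edx=7+1=8
cmp edx, 9  (cmp 8,9)
jne L2: taken
edi=M[124]=27
ebx=81+27=108
edi=27&7=3
esi=124+4=128
edx=8+1=9
cmp edx, 9  (cmp 9,9)
jne L2: not taken
mov [120], edi → M[120]=3
halt.
Total executed instructions: 55.

55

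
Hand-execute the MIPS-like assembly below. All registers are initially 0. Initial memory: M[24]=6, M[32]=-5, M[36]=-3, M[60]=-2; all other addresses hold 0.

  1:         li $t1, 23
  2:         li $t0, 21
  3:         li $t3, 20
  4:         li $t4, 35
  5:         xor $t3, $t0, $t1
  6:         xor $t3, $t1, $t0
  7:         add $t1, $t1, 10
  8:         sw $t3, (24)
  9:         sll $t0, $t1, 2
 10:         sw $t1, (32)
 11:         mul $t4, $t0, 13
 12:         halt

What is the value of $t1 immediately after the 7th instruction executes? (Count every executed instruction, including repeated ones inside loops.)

li $t1, 23 → $t1=23
li $t0, 21 → $t0=21
li $t3, 20 → $t3=20
li $t4, 35 → $t4=35
xor $t3, $t0, $t1 → $t3=21^23=2
xor $t3, $t1, $t0 → $t3=23^21=2
add $t1, $t1, 10 → $t1=23+10=33
After step 7: $t1 = 33.

33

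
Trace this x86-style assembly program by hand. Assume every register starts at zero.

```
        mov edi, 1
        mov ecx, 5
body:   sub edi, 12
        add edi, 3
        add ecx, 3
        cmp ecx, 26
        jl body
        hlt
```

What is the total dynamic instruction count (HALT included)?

38

mov edi, 1 → edi=1
mov ecx, 5 → ecx=5
sub edi, 12 → edi=1-12=-11
add edi, 3 → edi=(-11)+3=-8
add ecx, 3 → ecx=5+3=8
cmp ecx, 26  (cmp 8,26)
jl body: taken
sub edi, 12 → edi=(-8)-12=-20
add edi, 3 → edi=(-20)+3=-17
add ecx, 3 → ecx=8+3=11
cmp ecx, 26  (cmp 11,26)
jl body: taken
sub edi, 12 → edi=(-17)-12=-29
add edi, 3 → edi=(-29)+3=-26
add ecx, 3 → ecx=11+3=14
cmp ecx, 26  (cmp 14,26)
jl body: taken
sub edi, 12 → edi=(-26)-12=-38
add edi, 3 → edi=(-38)+3=-35
add ecx, 3 → ecx=14+3=17
cmp ecx, 26  (cmp 17,26)
jl body: taken
sub edi, 12 → edi=(-35)-12=-47
add edi, 3 → edi=(-47)+3=-44
add ecx, 3 → ecx=17+3=20
cmp ecx, 26  (cmp 20,26)
jl body: taken
sub edi, 12 → edi=(-44)-12=-56
add edi, 3 → edi=(-56)+3=-53
add ecx, 3 → ecx=20+3=23
cmp ecx, 26  (cmp 23,26)
jl body: taken
sub edi, 12 → edi=(-53)-12=-65
add edi, 3 → edi=(-65)+3=-62
add ecx, 3 → ecx=23+3=26
cmp ecx, 26  (cmp 26,26)
jl body: not taken
halt.
Total executed instructions: 38.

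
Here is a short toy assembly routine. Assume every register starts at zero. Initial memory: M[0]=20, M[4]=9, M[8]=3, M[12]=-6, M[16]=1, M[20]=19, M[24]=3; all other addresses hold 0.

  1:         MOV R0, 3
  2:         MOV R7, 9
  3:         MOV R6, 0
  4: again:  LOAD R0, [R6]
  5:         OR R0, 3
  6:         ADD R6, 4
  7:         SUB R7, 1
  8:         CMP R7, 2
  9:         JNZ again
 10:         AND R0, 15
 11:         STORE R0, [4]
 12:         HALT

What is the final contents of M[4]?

3

R0=3
R7=9
R6=0
R0=M[0]=20
R0=20|3=23
R6=0+4=4
R7=9-1=8
CMP R7, 2  (cmp 8,2)
JNZ again: taken
R0=M[4]=9
R0=9|3=11
R6=4+4=8
R7=8-1=7
CMP R7, 2  (cmp 7,2)
JNZ again: taken
R0=M[8]=3
R0=3|3=3
R6=8+4=12
R7=7-1=6
CMP R7, 2  (cmp 6,2)
JNZ again: taken
R0=M[12]=-6
R0=(-6)|3=-5
R6=12+4=16
R7=6-1=5
CMP R7, 2  (cmp 5,2)
JNZ again: taken
R0=M[16]=1
R0=1|3=3
R6=16+4=20
R7=5-1=4
CMP R7, 2  (cmp 4,2)
JNZ again: taken
R0=M[20]=19
R0=19|3=19
R6=20+4=24
R7=4-1=3
CMP R7, 2  (cmp 3,2)
JNZ again: taken
R0=M[24]=3
R0=3|3=3
R6=24+4=28
R7=3-1=2
CMP R7, 2  (cmp 2,2)
JNZ again: not taken
R0=3&15=3
STORE R0, [4] → M[4]=3
halt.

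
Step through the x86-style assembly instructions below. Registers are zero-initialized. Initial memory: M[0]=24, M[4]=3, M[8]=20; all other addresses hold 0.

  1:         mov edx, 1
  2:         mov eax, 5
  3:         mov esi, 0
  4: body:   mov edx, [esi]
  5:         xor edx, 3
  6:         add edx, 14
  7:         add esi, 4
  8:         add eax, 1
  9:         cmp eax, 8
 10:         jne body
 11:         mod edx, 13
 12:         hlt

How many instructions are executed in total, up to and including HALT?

26

edx=1
eax=5
esi=0
edx=M[0]=24
edx=24^3=27
edx=27+14=41
esi=0+4=4
eax=5+1=6
cmp eax, 8  (cmp 6,8)
jne body: taken
edx=M[4]=3
edx=3^3=0
edx=0+14=14
esi=4+4=8
eax=6+1=7
cmp eax, 8  (cmp 7,8)
jne body: taken
edx=M[8]=20
edx=20^3=23
edx=23+14=37
esi=8+4=12
eax=7+1=8
cmp eax, 8  (cmp 8,8)
jne body: not taken
edx=37%13=11
halt.
Total executed instructions: 26.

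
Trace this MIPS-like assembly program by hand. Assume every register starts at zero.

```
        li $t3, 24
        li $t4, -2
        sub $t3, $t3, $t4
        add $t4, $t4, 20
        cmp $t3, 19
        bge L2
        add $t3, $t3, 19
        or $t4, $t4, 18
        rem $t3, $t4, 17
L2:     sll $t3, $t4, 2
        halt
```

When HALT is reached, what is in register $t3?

after li $t3, 24: $t3=24
after li $t4, -2: $t4=-2
after sub $t3, $t3, $t4: $t3=24-(-2)=26
after add $t4, $t4, 20: $t4=(-2)+20=18
cmp $t3, 19  (cmp 26,19)
bge L2: taken
after sll $t3, $t4, 2: $t3=18<<2=72
halt.

72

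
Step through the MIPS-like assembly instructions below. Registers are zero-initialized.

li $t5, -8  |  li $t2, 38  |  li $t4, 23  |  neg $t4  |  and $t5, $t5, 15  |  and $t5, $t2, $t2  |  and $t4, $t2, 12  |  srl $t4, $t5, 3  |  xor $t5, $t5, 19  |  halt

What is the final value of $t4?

4

$t5=-8
$t2=38
$t4=23
$t4=-(23)=-23
$t5=(-8)&15=8
$t5=38&38=38
$t4=38&12=4
$t4=38>>3=4
$t5=38^19=53
halt.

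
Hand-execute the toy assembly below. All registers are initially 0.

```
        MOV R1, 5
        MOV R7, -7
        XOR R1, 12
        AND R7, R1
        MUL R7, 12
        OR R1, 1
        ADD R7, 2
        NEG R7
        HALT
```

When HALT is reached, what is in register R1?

after MOV R1, 5: R1=5
after MOV R7, -7: R7=-7
after XOR R1, 12: R1=5^12=9
after AND R7, R1: R7=(-7)&9=9
after MUL R7, 12: R7=9*12=108
after OR R1, 1: R1=9|1=9
after ADD R7, 2: R7=108+2=110
after NEG R7: R7=-(110)=-110
halt.

9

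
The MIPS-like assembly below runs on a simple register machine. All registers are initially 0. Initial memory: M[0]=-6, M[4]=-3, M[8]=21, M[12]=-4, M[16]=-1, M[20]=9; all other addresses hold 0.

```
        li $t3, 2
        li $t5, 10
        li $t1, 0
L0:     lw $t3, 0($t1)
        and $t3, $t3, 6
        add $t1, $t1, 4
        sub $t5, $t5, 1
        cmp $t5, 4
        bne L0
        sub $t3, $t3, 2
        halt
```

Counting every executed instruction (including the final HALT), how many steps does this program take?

41

after li $t3, 2: $t3=2
after li $t5, 10: $t5=10
after li $t1, 0: $t1=0
after lw $t3, 0($t1): $t3=M[0]=-6
after and $t3, $t3, 6: $t3=(-6)&6=2
after add $t1, $t1, 4: $t1=0+4=4
after sub $t5, $t5, 1: $t5=10-1=9
cmp $t5, 4  (cmp 9,4)
bne L0: taken
after lw $t3, 0($t1): $t3=M[4]=-3
after and $t3, $t3, 6: $t3=(-3)&6=4
after add $t1, $t1, 4: $t1=4+4=8
after sub $t5, $t5, 1: $t5=9-1=8
cmp $t5, 4  (cmp 8,4)
bne L0: taken
after lw $t3, 0($t1): $t3=M[8]=21
after and $t3, $t3, 6: $t3=21&6=4
after add $t1, $t1, 4: $t1=8+4=12
after sub $t5, $t5, 1: $t5=8-1=7
cmp $t5, 4  (cmp 7,4)
bne L0: taken
after lw $t3, 0($t1): $t3=M[12]=-4
after and $t3, $t3, 6: $t3=(-4)&6=4
after add $t1, $t1, 4: $t1=12+4=16
after sub $t5, $t5, 1: $t5=7-1=6
cmp $t5, 4  (cmp 6,4)
bne L0: taken
after lw $t3, 0($t1): $t3=M[16]=-1
after and $t3, $t3, 6: $t3=(-1)&6=6
after add $t1, $t1, 4: $t1=16+4=20
after sub $t5, $t5, 1: $t5=6-1=5
cmp $t5, 4  (cmp 5,4)
bne L0: taken
after lw $t3, 0($t1): $t3=M[20]=9
after and $t3, $t3, 6: $t3=9&6=0
after add $t1, $t1, 4: $t1=20+4=24
after sub $t5, $t5, 1: $t5=5-1=4
cmp $t5, 4  (cmp 4,4)
bne L0: not taken
after sub $t3, $t3, 2: $t3=0-2=-2
halt.
Total executed instructions: 41.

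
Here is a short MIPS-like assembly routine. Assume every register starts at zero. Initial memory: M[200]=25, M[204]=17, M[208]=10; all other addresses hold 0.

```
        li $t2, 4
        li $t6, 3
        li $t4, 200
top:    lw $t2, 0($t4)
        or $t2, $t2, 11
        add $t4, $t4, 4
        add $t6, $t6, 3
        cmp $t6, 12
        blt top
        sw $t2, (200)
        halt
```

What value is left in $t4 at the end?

li $t2, 4 → $t2=4
li $t6, 3 → $t6=3
li $t4, 200 → $t4=200
lw $t2, 0($t4) → $t2=M[200]=25
or $t2, $t2, 11 → $t2=25|11=27
add $t4, $t4, 4 → $t4=200+4=204
add $t6, $t6, 3 → $t6=3+3=6
cmp $t6, 12  (cmp 6,12)
blt top: taken
lw $t2, 0($t4) → $t2=M[204]=17
or $t2, $t2, 11 → $t2=17|11=27
add $t4, $t4, 4 → $t4=204+4=208
add $t6, $t6, 3 → $t6=6+3=9
cmp $t6, 12  (cmp 9,12)
blt top: taken
lw $t2, 0($t4) → $t2=M[208]=10
or $t2, $t2, 11 → $t2=10|11=11
add $t4, $t4, 4 → $t4=208+4=212
add $t6, $t6, 3 → $t6=9+3=12
cmp $t6, 12  (cmp 12,12)
blt top: not taken
sw $t2, (200) → M[200]=11
halt.

212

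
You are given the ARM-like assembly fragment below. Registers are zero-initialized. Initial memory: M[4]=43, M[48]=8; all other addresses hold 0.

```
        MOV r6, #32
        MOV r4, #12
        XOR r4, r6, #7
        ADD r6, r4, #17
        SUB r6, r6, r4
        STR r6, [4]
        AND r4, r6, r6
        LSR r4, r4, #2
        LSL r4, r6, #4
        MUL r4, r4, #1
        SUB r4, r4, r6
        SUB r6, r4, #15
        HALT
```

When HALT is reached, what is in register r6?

after MOV r6, #32: r6=32
after MOV r4, #12: r4=12
after XOR r4, r6, #7: r4=32^7=39
after ADD r6, r4, #17: r6=39+17=56
after SUB r6, r6, r4: r6=56-39=17
STR r6, [4] → M[4]=17
after AND r4, r6, r6: r4=17&17=17
after LSR r4, r4, #2: r4=17>>2=4
after LSL r4, r6, #4: r4=17<<4=272
after MUL r4, r4, #1: r4=272*1=272
after SUB r4, r4, r6: r4=272-17=255
after SUB r6, r4, #15: r6=255-15=240
halt.

240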